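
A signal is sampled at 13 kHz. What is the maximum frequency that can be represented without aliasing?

The maximum frequency that can be represented without aliasing
is the Nyquist frequency: f_max = f_s / 2 = 13 kHz / 2 = 13/2 kHz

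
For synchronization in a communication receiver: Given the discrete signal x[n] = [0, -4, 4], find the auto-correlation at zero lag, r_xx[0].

The auto-correlation at zero lag r_xx[0] equals the signal energy.
r_xx[0] = sum of x[n]^2 = 0^2 + (-4)^2 + 4^2
= 0 + 16 + 16 = 32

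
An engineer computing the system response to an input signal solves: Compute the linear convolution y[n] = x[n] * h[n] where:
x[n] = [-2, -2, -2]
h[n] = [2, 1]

y[n] = sum_k x[k]*h[n-k]. Output length = len(x) + len(h) - 1 = 3 + 2 - 1 = 4.
y[0] = -2*2 = -4
y[1] = -2*2 + -2*1 = -6
y[2] = -2*2 + -2*1 = -6
y[3] = -2*1 = -2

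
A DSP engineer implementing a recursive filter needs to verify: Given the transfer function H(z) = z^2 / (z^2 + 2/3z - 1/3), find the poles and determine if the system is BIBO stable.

Poles are roots of the denominator: z^2 + 2/3z - 1/3 = 0.
Quadratic formula: z = [-(2/3) +/- sqrt((2/3)^2 - 4*(-1/3))] / 2
Discriminant = 4/9 + 4/3 = 16/9; sqrt = 4/3.
z = (-2/3 +/- 4/3) / 2 => z = 1/3 or z = -1.
|p1| = 1, |p2| = 1/3.
For BIBO stability, all poles must lie inside the unit circle (|p| < 1).
System is UNSTABLE since at least one |p| >= 1.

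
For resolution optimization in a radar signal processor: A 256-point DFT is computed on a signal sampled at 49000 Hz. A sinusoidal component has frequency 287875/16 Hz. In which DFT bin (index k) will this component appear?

DFT frequency resolution = f_s/N = 49000/256 = 6125/32 Hz
Bin index k = f_signal / resolution = 287875/16 / 6125/32 = 94
The signal frequency 287875/16 Hz falls in DFT bin k = 94.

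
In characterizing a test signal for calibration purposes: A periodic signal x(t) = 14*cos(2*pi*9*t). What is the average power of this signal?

Average power of A*cos(wt) is A^2/2.
P = 14^2 / 2 = 196/2 = 98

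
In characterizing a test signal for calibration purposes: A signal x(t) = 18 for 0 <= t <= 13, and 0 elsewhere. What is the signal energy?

Energy = integral of |x(t)|^2 dt over the signal duration
= 18^2 * 13 = 324 * 13 = 4212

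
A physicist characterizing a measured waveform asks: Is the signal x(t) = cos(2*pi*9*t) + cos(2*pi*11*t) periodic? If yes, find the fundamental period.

f1 = 9 Hz, f2 = 11 Hz
Period T1 = 1/9, T2 = 1/11
Ratio T1/T2 = 11/9, which is rational.
The signal is periodic with fundamental period T = 1/GCD(9,11) = 1 s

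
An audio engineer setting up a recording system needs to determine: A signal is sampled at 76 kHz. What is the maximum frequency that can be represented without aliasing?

The maximum frequency that can be represented without aliasing
is the Nyquist frequency: f_max = f_s / 2 = 76 kHz / 2 = 38 kHz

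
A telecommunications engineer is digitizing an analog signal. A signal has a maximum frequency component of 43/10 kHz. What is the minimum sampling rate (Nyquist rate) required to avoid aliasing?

By the Nyquist-Shannon sampling theorem,
the minimum sampling rate (Nyquist rate) must be at least 2 * f_max.
Nyquist rate = 2 * 43/10 kHz = 43/5 kHz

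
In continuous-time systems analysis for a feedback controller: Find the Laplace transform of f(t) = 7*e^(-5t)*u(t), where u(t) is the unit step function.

Standard Laplace transform pair:
e^(-at)*u(t) <-> 1/(s+a)
With a = 5: L{7*e^(-5t)*u(t)} = 7/(s+5), ROC: Re(s) > -5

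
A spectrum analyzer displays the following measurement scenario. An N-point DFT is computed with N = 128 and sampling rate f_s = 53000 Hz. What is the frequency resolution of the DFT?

DFT frequency resolution = f_s / N
= 53000 / 128 = 6625/16 Hz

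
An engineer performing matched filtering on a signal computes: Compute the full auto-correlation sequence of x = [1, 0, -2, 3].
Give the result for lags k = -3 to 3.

r_xx[k] = sum_m x[m]*x[m+k], indexed from 0, for k = -3 to 3:
  r_xx[-3] = x[3]*x[0] = 3
  r_xx[-2] = x[2]*x[0] + x[3]*x[1] = -2
  r_xx[-1] = x[1]*x[0] + x[2]*x[1] + x[3]*x[2] = -6
  r_xx[0] = x[0]*x[0] + x[1]*x[1] + x[2]*x[2] + x[3]*x[3] = 14
  r_xx[1] = x[0]*x[1] + x[1]*x[2] + x[2]*x[3] = -6
  r_xx[2] = x[0]*x[2] + x[1]*x[3] = -2
  r_xx[3] = x[0]*x[3] = 3
r_xx = [3, -2, -6, 14, -6, -2, 3]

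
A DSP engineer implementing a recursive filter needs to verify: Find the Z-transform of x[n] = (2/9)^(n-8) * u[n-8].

Time-shifting property: if X(z) = Z{x[n]}, then Z{x[n-d]} = z^(-d) * X(z)
X(z) = z/(z - 2/9) for x[n] = (2/9)^n * u[n]
Z{x[n-8]} = z^(-8) * z/(z - 2/9) = z^(-7)/(z - 2/9)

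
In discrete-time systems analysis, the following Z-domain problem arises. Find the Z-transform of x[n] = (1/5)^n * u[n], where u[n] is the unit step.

The Z-transform of a^n * u[n] is z/(z-a) for |z| > |a|.
Here a = 1/5, so X(z) = z/(z - (1/5)) = 5z/(5z - 1)
ROC: |z| > 1/5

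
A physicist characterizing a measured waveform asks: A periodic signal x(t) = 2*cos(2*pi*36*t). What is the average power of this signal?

Average power of A*cos(wt) is A^2/2.
P = 2^2 / 2 = 4/2 = 2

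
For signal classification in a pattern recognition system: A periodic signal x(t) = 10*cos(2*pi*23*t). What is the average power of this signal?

Average power of A*cos(wt) is A^2/2.
P = 10^2 / 2 = 100/2 = 50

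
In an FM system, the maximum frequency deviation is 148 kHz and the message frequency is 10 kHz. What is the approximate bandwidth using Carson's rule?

Carson's rule: BW = 2*(delta_f + f_m)
= 2*(148 + 10) kHz = 316 kHz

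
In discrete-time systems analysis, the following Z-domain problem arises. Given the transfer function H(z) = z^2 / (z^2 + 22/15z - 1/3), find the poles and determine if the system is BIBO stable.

Poles are roots of the denominator: z^2 + 22/15z - 1/3 = 0.
Quadratic formula: z = [-(22/15) +/- sqrt((22/15)^2 - 4*(-1/3))] / 2
Discriminant = 484/225 + 4/3 = 784/225; sqrt = 28/15.
z = (-22/15 +/- 28/15) / 2 => z = 1/5 or z = -5/3.
|p1| = 5/3, |p2| = 1/5.
For BIBO stability, all poles must lie inside the unit circle (|p| < 1).
System is UNSTABLE since at least one |p| >= 1.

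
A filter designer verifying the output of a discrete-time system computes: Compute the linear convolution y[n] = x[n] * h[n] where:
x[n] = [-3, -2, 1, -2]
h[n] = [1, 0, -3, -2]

y[n] = sum_k x[k]*h[n-k]. Output length = len(x) + len(h) - 1 = 4 + 4 - 1 = 7.
y[0] = -3*1 = -3
y[1] = -2*1 + -3*0 = -2
y[2] = 1*1 + -2*0 + -3*-3 = 10
y[3] = -2*1 + 1*0 + -2*-3 + -3*-2 = 10
y[4] = -2*0 + 1*-3 + -2*-2 = 1
y[5] = -2*-3 + 1*-2 = 4
y[6] = -2*-2 = 4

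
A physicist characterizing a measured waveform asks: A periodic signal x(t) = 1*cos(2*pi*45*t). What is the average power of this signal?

Average power of A*cos(wt) is A^2/2.
P = 1^2 / 2 = 1/2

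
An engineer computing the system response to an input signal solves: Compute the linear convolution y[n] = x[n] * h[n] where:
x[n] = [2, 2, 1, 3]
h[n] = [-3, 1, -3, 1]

y[n] = sum_k x[k]*h[n-k]. Output length = len(x) + len(h) - 1 = 4 + 4 - 1 = 7.
y[0] = 2*-3 = -6
y[1] = 2*-3 + 2*1 = -4
y[2] = 1*-3 + 2*1 + 2*-3 = -7
y[3] = 3*-3 + 1*1 + 2*-3 + 2*1 = -12
y[4] = 3*1 + 1*-3 + 2*1 = 2
y[5] = 3*-3 + 1*1 = -8
y[6] = 3*1 = 3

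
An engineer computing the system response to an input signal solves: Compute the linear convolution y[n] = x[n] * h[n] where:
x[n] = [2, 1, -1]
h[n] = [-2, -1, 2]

y[n] = sum_k x[k]*h[n-k]. Output length = len(x) + len(h) - 1 = 3 + 3 - 1 = 5.
y[0] = 2*-2 = -4
y[1] = 1*-2 + 2*-1 = -4
y[2] = -1*-2 + 1*-1 + 2*2 = 5
y[3] = -1*-1 + 1*2 = 3
y[4] = -1*2 = -2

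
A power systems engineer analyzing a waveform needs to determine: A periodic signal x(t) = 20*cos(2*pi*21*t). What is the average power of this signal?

Average power of A*cos(wt) is A^2/2.
P = 20^2 / 2 = 400/2 = 200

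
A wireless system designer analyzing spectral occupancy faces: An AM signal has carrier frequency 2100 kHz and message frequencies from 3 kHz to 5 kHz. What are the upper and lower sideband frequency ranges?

Upper sideband (USB) = fc + [fm_low, fm_high] = 2100 + [3, 5] = [2103, 2105] kHz
Lower sideband (LSB) = fc - [fm_high, fm_low] = 2100 - [5, 3] = [2095, 2097] kHz
Total occupied spectrum: 2095 kHz to 2105 kHz (plus carrier at 2100 kHz)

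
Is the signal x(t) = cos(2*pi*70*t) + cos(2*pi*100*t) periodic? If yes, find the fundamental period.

f1 = 70 Hz, f2 = 100 Hz
Period T1 = 1/70, T2 = 1/100
Ratio T1/T2 = 100/70, which is rational.
The signal is periodic with fundamental period T = 1/GCD(70,100) = 1/10 s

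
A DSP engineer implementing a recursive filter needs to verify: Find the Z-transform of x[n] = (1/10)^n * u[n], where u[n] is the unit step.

The Z-transform of a^n * u[n] is z/(z-a) for |z| > |a|.
Here a = 1/10, so X(z) = z/(z - (1/10)) = 10z/(10z - 1)
ROC: |z| > 1/10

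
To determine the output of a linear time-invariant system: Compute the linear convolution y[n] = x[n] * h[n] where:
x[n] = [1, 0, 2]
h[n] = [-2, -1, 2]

y[n] = sum_k x[k]*h[n-k]. Output length = len(x) + len(h) - 1 = 3 + 3 - 1 = 5.
y[0] = 1*-2 = -2
y[1] = 0*-2 + 1*-1 = -1
y[2] = 2*-2 + 0*-1 + 1*2 = -2
y[3] = 2*-1 + 0*2 = -2
y[4] = 2*2 = 4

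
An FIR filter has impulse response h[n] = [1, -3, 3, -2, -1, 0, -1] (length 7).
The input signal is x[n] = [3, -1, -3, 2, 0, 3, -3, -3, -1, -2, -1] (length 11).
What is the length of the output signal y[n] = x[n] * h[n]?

For linear convolution, the output length is:
len(y) = len(x) + len(h) - 1 = 11 + 7 - 1 = 17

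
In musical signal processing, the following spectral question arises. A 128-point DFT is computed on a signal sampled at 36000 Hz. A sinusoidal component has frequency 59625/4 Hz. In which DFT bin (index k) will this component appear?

DFT frequency resolution = f_s/N = 36000/128 = 1125/4 Hz
Bin index k = f_signal / resolution = 59625/4 / 1125/4 = 53
The signal frequency 59625/4 Hz falls in DFT bin k = 53.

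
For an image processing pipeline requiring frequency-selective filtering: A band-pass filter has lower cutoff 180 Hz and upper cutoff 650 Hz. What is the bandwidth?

Bandwidth = f_high - f_low
= 650 Hz - 180 Hz = 470 Hz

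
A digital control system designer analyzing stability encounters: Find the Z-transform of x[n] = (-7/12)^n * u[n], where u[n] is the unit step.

The Z-transform of a^n * u[n] is z/(z-a) for |z| > |a|.
Here a = -7/12, so X(z) = z/(z - (-7/12)) = 12z/(12z + 7)
ROC: |z| > 7/12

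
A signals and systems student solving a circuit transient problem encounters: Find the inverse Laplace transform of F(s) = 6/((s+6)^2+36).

Standard pair: w/((s+a)^2+w^2) <-> e^(-at)*sin(wt)*u(t)
With a=6, w=6: f(t) = e^(-6t)*sin(6t)*u(t)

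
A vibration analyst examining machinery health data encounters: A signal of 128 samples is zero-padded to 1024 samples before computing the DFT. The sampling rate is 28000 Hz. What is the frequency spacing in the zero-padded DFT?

Original DFT: N = 128, resolution = f_s/N = 28000/128 = 875/4 Hz
Zero-padded DFT: N = 1024, resolution = f_s/N = 28000/1024 = 875/32 Hz
Zero-padding interpolates the spectrum (finer frequency grid)
but does NOT improve the true spectral resolution (ability to resolve close frequencies).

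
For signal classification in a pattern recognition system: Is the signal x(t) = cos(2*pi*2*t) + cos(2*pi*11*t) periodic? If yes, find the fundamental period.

f1 = 2 Hz, f2 = 11 Hz
Period T1 = 1/2, T2 = 1/11
Ratio T1/T2 = 11/2, which is rational.
The signal is periodic with fundamental period T = 1/GCD(2,11) = 1 s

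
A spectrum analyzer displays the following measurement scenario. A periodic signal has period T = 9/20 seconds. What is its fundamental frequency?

The fundamental frequency is the reciprocal of the period.
f = 1/T = 1/(9/20) = 20/9 Hz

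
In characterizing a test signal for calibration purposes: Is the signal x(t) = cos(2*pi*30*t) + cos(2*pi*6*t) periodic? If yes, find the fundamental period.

f1 = 30 Hz, f2 = 6 Hz
Period T1 = 1/30, T2 = 1/6
Ratio T1/T2 = 6/30, which is rational.
The signal is periodic with fundamental period T = 1/GCD(30,6) = 1/6 s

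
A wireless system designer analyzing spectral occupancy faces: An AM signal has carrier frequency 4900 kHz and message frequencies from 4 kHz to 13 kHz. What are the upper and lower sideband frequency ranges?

Upper sideband (USB) = fc + [fm_low, fm_high] = 4900 + [4, 13] = [4904, 4913] kHz
Lower sideband (LSB) = fc - [fm_high, fm_low] = 4900 - [13, 4] = [4887, 4896] kHz
Total occupied spectrum: 4887 kHz to 4913 kHz (plus carrier at 4900 kHz)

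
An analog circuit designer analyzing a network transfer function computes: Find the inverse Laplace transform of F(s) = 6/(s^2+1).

Standard pair: w/(s^2+w^2) <-> sin(wt)*u(t)
Recognize w^2 = 1, so w = 1; numerator 6 = 6*1.
f(t) = 6*sin(t)*u(t)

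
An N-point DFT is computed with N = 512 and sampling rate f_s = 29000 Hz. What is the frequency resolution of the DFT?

DFT frequency resolution = f_s / N
= 29000 / 512 = 3625/64 Hz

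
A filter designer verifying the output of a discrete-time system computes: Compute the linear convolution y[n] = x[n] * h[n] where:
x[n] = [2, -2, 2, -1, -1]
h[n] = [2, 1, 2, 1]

y[n] = sum_k x[k]*h[n-k]. Output length = len(x) + len(h) - 1 = 5 + 4 - 1 = 8.
y[0] = 2*2 = 4
y[1] = -2*2 + 2*1 = -2
y[2] = 2*2 + -2*1 + 2*2 = 6
y[3] = -1*2 + 2*1 + -2*2 + 2*1 = -2
y[4] = -1*2 + -1*1 + 2*2 + -2*1 = -1
y[5] = -1*1 + -1*2 + 2*1 = -1
y[6] = -1*2 + -1*1 = -3
y[7] = -1*1 = -1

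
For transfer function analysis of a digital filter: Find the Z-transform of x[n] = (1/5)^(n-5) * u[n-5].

Time-shifting property: if X(z) = Z{x[n]}, then Z{x[n-d]} = z^(-d) * X(z)
X(z) = z/(z - 1/5) for x[n] = (1/5)^n * u[n]
Z{x[n-5]} = z^(-5) * z/(z - 1/5) = z^(-4)/(z - 1/5)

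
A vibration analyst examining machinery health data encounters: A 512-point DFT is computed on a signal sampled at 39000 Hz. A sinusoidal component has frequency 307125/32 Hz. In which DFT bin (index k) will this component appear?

DFT frequency resolution = f_s/N = 39000/512 = 4875/64 Hz
Bin index k = f_signal / resolution = 307125/32 / 4875/64 = 126
The signal frequency 307125/32 Hz falls in DFT bin k = 126.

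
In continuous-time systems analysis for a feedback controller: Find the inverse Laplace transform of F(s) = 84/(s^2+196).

Standard pair: w/(s^2+w^2) <-> sin(wt)*u(t)
Recognize w^2 = 196, so w = 14; numerator 84 = 6*14.
f(t) = 6*sin(14t)*u(t)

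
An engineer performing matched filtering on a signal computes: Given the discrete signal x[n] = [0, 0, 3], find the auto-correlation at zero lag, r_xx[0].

The auto-correlation at zero lag r_xx[0] equals the signal energy.
r_xx[0] = sum of x[n]^2 = 0^2 + 0^2 + 3^2
= 0 + 0 + 9 = 9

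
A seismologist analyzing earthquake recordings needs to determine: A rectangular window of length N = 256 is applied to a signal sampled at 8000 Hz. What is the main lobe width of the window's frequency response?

For a rectangular window of length N,
the main lobe width in frequency is 2*f_s/N.
= 2*8000/256 = 125/2 Hz
This determines the minimum frequency separation for resolving two sinusoids.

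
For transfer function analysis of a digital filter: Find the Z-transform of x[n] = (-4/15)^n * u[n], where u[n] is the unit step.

The Z-transform of a^n * u[n] is z/(z-a) for |z| > |a|.
Here a = -4/15, so X(z) = z/(z - (-4/15)) = 15z/(15z + 4)
ROC: |z| > 4/15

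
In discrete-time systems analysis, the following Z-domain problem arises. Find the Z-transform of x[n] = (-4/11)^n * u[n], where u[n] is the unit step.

The Z-transform of a^n * u[n] is z/(z-a) for |z| > |a|.
Here a = -4/11, so X(z) = z/(z - (-4/11)) = 11z/(11z + 4)
ROC: |z| > 4/11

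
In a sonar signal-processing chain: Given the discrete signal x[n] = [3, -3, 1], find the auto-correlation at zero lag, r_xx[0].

The auto-correlation at zero lag r_xx[0] equals the signal energy.
r_xx[0] = sum of x[n]^2 = 3^2 + (-3)^2 + 1^2
= 9 + 9 + 1 = 19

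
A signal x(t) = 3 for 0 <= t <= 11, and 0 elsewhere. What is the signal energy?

Energy = integral of |x(t)|^2 dt over the signal duration
= 3^2 * 11 = 9 * 11 = 99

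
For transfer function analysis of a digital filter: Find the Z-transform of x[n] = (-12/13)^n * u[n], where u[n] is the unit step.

The Z-transform of a^n * u[n] is z/(z-a) for |z| > |a|.
Here a = -12/13, so X(z) = z/(z - (-12/13)) = 13z/(13z + 12)
ROC: |z| > 12/13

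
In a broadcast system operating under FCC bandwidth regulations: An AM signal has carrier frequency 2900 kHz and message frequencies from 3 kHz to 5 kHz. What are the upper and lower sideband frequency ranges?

Upper sideband (USB) = fc + [fm_low, fm_high] = 2900 + [3, 5] = [2903, 2905] kHz
Lower sideband (LSB) = fc - [fm_high, fm_low] = 2900 - [5, 3] = [2895, 2897] kHz
Total occupied spectrum: 2895 kHz to 2905 kHz (plus carrier at 2900 kHz)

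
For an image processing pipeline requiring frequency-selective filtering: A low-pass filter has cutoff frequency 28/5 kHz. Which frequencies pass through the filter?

A low-pass filter passes all frequencies below the cutoff frequency 28/5 kHz and attenuates higher frequencies.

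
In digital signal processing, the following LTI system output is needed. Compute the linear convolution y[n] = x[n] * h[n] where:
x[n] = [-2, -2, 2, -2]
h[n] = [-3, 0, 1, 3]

y[n] = sum_k x[k]*h[n-k]. Output length = len(x) + len(h) - 1 = 4 + 4 - 1 = 7.
y[0] = -2*-3 = 6
y[1] = -2*-3 + -2*0 = 6
y[2] = 2*-3 + -2*0 + -2*1 = -8
y[3] = -2*-3 + 2*0 + -2*1 + -2*3 = -2
y[4] = -2*0 + 2*1 + -2*3 = -4
y[5] = -2*1 + 2*3 = 4
y[6] = -2*3 = -6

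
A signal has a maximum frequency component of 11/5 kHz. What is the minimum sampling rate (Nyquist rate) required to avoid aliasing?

By the Nyquist-Shannon sampling theorem,
the minimum sampling rate (Nyquist rate) must be at least 2 * f_max.
Nyquist rate = 2 * 11/5 kHz = 22/5 kHz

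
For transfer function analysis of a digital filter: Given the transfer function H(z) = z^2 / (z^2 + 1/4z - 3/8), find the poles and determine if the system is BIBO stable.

Poles are roots of the denominator: z^2 + 1/4z - 3/8 = 0.
Quadratic formula: z = [-(1/4) +/- sqrt((1/4)^2 - 4*(-3/8))] / 2
Discriminant = 1/16 + 3/2 = 25/16; sqrt = 5/4.
z = (-1/4 +/- 5/4) / 2 => z = 1/2 or z = -3/4.
|p1| = 1/2, |p2| = 3/4.
For BIBO stability, all poles must lie inside the unit circle (|p| < 1).
System is STABLE since both |p| < 1.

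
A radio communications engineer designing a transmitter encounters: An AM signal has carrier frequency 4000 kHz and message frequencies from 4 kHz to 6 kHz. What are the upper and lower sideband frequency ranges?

Upper sideband (USB) = fc + [fm_low, fm_high] = 4000 + [4, 6] = [4004, 4006] kHz
Lower sideband (LSB) = fc - [fm_high, fm_low] = 4000 - [6, 4] = [3994, 3996] kHz
Total occupied spectrum: 3994 kHz to 4006 kHz (plus carrier at 4000 kHz)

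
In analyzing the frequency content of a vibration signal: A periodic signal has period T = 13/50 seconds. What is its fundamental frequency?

The fundamental frequency is the reciprocal of the period.
f = 1/T = 1/(13/50) = 50/13 Hz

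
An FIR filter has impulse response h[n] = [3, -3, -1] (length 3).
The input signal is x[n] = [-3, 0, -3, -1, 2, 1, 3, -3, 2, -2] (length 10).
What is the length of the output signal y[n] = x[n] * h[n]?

For linear convolution, the output length is:
len(y) = len(x) + len(h) - 1 = 10 + 3 - 1 = 12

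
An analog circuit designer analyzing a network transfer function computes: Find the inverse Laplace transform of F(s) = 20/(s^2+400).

Standard pair: w/(s^2+w^2) <-> sin(wt)*u(t)
Recognize w^2 = 400, so w = 20; numerator 20 = 1*20.
f(t) = sin(20t)*u(t)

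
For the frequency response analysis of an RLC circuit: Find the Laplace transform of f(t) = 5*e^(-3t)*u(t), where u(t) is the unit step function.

Standard Laplace transform pair:
e^(-at)*u(t) <-> 1/(s+a)
With a = 3: L{5*e^(-3t)*u(t)} = 5/(s+3), ROC: Re(s) > -3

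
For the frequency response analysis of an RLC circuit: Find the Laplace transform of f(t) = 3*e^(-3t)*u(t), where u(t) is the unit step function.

Standard Laplace transform pair:
e^(-at)*u(t) <-> 1/(s+a)
With a = 3: L{3*e^(-3t)*u(t)} = 3/(s+3), ROC: Re(s) > -3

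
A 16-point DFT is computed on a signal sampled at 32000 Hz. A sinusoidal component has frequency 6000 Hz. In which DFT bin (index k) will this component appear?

DFT frequency resolution = f_s/N = 32000/16 = 2000 Hz
Bin index k = f_signal / resolution = 6000 / 2000 = 3
The signal frequency 6000 Hz falls in DFT bin k = 3.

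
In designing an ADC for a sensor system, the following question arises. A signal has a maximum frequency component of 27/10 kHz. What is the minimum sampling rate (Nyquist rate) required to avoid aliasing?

By the Nyquist-Shannon sampling theorem,
the minimum sampling rate (Nyquist rate) must be at least 2 * f_max.
Nyquist rate = 2 * 27/10 kHz = 27/5 kHz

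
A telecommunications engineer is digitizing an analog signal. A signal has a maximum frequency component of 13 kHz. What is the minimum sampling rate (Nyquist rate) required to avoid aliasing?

By the Nyquist-Shannon sampling theorem,
the minimum sampling rate (Nyquist rate) must be at least 2 * f_max.
Nyquist rate = 2 * 13 kHz = 26 kHz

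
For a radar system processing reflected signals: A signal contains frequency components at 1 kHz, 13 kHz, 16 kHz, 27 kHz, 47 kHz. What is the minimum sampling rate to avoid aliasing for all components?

The highest frequency component is f_max = 47 kHz.
Nyquist rate = 2 * f_max = 2 * 47 kHz = 94 kHz.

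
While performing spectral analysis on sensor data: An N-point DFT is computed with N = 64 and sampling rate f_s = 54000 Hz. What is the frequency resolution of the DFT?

DFT frequency resolution = f_s / N
= 54000 / 64 = 3375/4 Hz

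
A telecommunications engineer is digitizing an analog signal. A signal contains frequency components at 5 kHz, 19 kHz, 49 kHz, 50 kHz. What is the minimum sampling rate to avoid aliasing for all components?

The highest frequency component is f_max = 50 kHz.
Nyquist rate = 2 * f_max = 2 * 50 kHz = 100 kHz.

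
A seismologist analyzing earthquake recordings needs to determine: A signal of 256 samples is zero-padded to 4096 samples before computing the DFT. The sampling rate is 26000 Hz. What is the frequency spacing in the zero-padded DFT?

Original DFT: N = 256, resolution = f_s/N = 26000/256 = 1625/16 Hz
Zero-padded DFT: N = 4096, resolution = f_s/N = 26000/4096 = 1625/256 Hz
Zero-padding interpolates the spectrum (finer frequency grid)
but does NOT improve the true spectral resolution (ability to resolve close frequencies).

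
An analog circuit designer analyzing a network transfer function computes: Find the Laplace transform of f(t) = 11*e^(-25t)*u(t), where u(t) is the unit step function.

Standard Laplace transform pair:
e^(-at)*u(t) <-> 1/(s+a)
With a = 25: L{11*e^(-25t)*u(t)} = 11/(s+25), ROC: Re(s) > -25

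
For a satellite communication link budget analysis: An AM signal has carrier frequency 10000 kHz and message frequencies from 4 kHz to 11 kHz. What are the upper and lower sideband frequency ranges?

Upper sideband (USB) = fc + [fm_low, fm_high] = 10000 + [4, 11] = [10004, 10011] kHz
Lower sideband (LSB) = fc - [fm_high, fm_low] = 10000 - [11, 4] = [9989, 9996] kHz
Total occupied spectrum: 9989 kHz to 10011 kHz (plus carrier at 10000 kHz)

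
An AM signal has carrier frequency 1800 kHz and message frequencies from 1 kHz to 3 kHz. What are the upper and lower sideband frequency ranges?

Upper sideband (USB) = fc + [fm_low, fm_high] = 1800 + [1, 3] = [1801, 1803] kHz
Lower sideband (LSB) = fc - [fm_high, fm_low] = 1800 - [3, 1] = [1797, 1799] kHz
Total occupied spectrum: 1797 kHz to 1803 kHz (plus carrier at 1800 kHz)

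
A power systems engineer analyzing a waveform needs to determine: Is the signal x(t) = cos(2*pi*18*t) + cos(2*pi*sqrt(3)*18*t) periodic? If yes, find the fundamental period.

f1 = 18 Hz, f2 = 18*sqrt(3) Hz
Ratio f2/f1 = sqrt(3), which is irrational.
Since the frequency ratio is irrational, no common period exists.
The signal is not periodic.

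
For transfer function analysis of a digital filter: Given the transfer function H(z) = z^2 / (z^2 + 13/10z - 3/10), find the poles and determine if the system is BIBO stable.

Poles are roots of the denominator: z^2 + 13/10z - 3/10 = 0.
Quadratic formula: z = [-(13/10) +/- sqrt((13/10)^2 - 4*(-3/10))] / 2
Discriminant = 169/100 + 6/5 = 289/100; sqrt = 17/10.
z = (-13/10 +/- 17/10) / 2 => z = 1/5 or z = -3/2.
|p1| = 3/2, |p2| = 1/5.
For BIBO stability, all poles must lie inside the unit circle (|p| < 1).
System is UNSTABLE since at least one |p| >= 1.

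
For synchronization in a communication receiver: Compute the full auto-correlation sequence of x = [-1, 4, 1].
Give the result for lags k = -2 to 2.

r_xx[k] = sum_m x[m]*x[m+k], indexed from 0, for k = -2 to 2:
  r_xx[-2] = x[2]*x[0] = -1
  r_xx[-1] = x[1]*x[0] + x[2]*x[1] = 0
  r_xx[0] = x[0]*x[0] + x[1]*x[1] + x[2]*x[2] = 18
  r_xx[1] = x[0]*x[1] + x[1]*x[2] = 0
  r_xx[2] = x[0]*x[2] = -1
r_xx = [-1, 0, 18, 0, -1]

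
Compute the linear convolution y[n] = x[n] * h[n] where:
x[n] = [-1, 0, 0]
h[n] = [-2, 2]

y[n] = sum_k x[k]*h[n-k]. Output length = len(x) + len(h) - 1 = 3 + 2 - 1 = 4.
y[0] = -1*-2 = 2
y[1] = 0*-2 + -1*2 = -2
y[2] = 0*-2 + 0*2 = 0
y[3] = 0*2 = 0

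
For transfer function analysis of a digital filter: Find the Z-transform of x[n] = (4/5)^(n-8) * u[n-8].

Time-shifting property: if X(z) = Z{x[n]}, then Z{x[n-d]} = z^(-d) * X(z)
X(z) = z/(z - 4/5) for x[n] = (4/5)^n * u[n]
Z{x[n-8]} = z^(-8) * z/(z - 4/5) = z^(-7)/(z - 4/5)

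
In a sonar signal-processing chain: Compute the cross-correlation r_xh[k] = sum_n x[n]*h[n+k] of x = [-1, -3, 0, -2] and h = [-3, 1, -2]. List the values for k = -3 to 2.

Both sequences indexed from 0 and zero outside their support.
Lags with overlap: k = -3 to 2.
  r_xh[-3] = x[3]*h[0] = 6
  r_xh[-2] = x[2]*h[0] + x[3]*h[1] = -2
  r_xh[-1] = x[1]*h[0] + x[2]*h[1] + x[3]*h[2] = 13
  r_xh[0] = x[0]*h[0] + x[1]*h[1] + x[2]*h[2] = 0
  r_xh[1] = x[0]*h[1] + x[1]*h[2] = 5
  r_xh[2] = x[0]*h[2] = 2
r_xh = [6, -2, 13, 0, 5, 2] (for k = -3, ..., 2)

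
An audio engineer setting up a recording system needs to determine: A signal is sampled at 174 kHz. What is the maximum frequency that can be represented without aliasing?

The maximum frequency that can be represented without aliasing
is the Nyquist frequency: f_max = f_s / 2 = 174 kHz / 2 = 87 kHz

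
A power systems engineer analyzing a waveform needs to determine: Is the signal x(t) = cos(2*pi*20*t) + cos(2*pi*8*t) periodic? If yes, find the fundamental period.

f1 = 20 Hz, f2 = 8 Hz
Period T1 = 1/20, T2 = 1/8
Ratio T1/T2 = 8/20, which is rational.
The signal is periodic with fundamental period T = 1/GCD(20,8) = 1/4 s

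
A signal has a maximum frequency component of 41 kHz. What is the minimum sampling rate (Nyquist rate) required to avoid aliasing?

By the Nyquist-Shannon sampling theorem,
the minimum sampling rate (Nyquist rate) must be at least 2 * f_max.
Nyquist rate = 2 * 41 kHz = 82 kHz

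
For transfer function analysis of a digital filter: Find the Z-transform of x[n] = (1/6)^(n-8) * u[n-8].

Time-shifting property: if X(z) = Z{x[n]}, then Z{x[n-d]} = z^(-d) * X(z)
X(z) = z/(z - 1/6) for x[n] = (1/6)^n * u[n]
Z{x[n-8]} = z^(-8) * z/(z - 1/6) = z^(-7)/(z - 1/6)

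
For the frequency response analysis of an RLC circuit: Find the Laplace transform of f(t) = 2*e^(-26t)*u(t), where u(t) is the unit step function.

Standard Laplace transform pair:
e^(-at)*u(t) <-> 1/(s+a)
With a = 26: L{2*e^(-26t)*u(t)} = 2/(s+26), ROC: Re(s) > -26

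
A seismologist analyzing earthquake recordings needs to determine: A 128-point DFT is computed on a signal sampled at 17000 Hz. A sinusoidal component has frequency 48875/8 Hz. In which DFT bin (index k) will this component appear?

DFT frequency resolution = f_s/N = 17000/128 = 2125/16 Hz
Bin index k = f_signal / resolution = 48875/8 / 2125/16 = 46
The signal frequency 48875/8 Hz falls in DFT bin k = 46.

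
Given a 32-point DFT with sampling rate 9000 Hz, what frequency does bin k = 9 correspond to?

The frequency of DFT bin k is: f_k = k * f_s / N
f_9 = 9 * 9000 / 32 = 10125/4 Hz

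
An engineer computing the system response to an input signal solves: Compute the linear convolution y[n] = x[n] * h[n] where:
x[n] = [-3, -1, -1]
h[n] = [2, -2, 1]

y[n] = sum_k x[k]*h[n-k]. Output length = len(x) + len(h) - 1 = 3 + 3 - 1 = 5.
y[0] = -3*2 = -6
y[1] = -1*2 + -3*-2 = 4
y[2] = -1*2 + -1*-2 + -3*1 = -3
y[3] = -1*-2 + -1*1 = 1
y[4] = -1*1 = -1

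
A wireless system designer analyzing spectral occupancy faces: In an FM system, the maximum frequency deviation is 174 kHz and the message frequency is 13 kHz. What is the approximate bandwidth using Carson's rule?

Carson's rule: BW = 2*(delta_f + f_m)
= 2*(174 + 13) kHz = 374 kHz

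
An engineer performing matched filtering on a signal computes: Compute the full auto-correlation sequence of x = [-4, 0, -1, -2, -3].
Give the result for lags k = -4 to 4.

r_xx[k] = sum_m x[m]*x[m+k], indexed from 0, for k = -4 to 4:
  r_xx[-4] = x[4]*x[0] = 12
  r_xx[-3] = x[3]*x[0] + x[4]*x[1] = 8
  r_xx[-2] = x[2]*x[0] + x[3]*x[1] + x[4]*x[2] = 7
  r_xx[-1] = x[1]*x[0] + x[2]*x[1] + x[3]*x[2] + x[4]*x[3] = 8
  r_xx[0] = x[0]*x[0] + x[1]*x[1] + x[2]*x[2] + x[3]*x[3] + x[4]*x[4] = 30
  r_xx[1] = x[0]*x[1] + x[1]*x[2] + x[2]*x[3] + x[3]*x[4] = 8
  r_xx[2] = x[0]*x[2] + x[1]*x[3] + x[2]*x[4] = 7
  r_xx[3] = x[0]*x[3] + x[1]*x[4] = 8
  r_xx[4] = x[0]*x[4] = 12
r_xx = [12, 8, 7, 8, 30, 8, 7, 8, 12]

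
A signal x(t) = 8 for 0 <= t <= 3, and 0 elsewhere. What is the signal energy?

Energy = integral of |x(t)|^2 dt over the signal duration
= 8^2 * 3 = 64 * 3 = 192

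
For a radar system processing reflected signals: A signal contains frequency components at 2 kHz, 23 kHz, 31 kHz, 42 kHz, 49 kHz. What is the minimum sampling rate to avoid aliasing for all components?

The highest frequency component is f_max = 49 kHz.
Nyquist rate = 2 * f_max = 2 * 49 kHz = 98 kHz.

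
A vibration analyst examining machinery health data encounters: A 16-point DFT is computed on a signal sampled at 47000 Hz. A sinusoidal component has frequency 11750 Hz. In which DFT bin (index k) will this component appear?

DFT frequency resolution = f_s/N = 47000/16 = 5875/2 Hz
Bin index k = f_signal / resolution = 11750 / 5875/2 = 4
The signal frequency 11750 Hz falls in DFT bin k = 4.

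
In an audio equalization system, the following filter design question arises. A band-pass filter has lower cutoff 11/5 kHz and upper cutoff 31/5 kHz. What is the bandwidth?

Bandwidth = f_high - f_low
= 31/5 kHz - 11/5 kHz = 4 kHz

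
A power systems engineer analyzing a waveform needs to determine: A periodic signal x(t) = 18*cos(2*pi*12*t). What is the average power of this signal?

Average power of A*cos(wt) is A^2/2.
P = 18^2 / 2 = 324/2 = 162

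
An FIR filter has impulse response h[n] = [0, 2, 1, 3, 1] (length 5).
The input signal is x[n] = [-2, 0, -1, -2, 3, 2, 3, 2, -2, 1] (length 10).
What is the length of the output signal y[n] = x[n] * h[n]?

For linear convolution, the output length is:
len(y) = len(x) + len(h) - 1 = 10 + 5 - 1 = 14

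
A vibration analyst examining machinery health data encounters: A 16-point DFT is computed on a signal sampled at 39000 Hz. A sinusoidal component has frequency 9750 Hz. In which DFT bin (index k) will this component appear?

DFT frequency resolution = f_s/N = 39000/16 = 4875/2 Hz
Bin index k = f_signal / resolution = 9750 / 4875/2 = 4
The signal frequency 9750 Hz falls in DFT bin k = 4.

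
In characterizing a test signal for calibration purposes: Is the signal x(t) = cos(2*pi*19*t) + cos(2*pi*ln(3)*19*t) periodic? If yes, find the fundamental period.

f1 = 19 Hz, f2 = 19*ln(3) Hz
Ratio f2/f1 = ln(3), which is irrational.
Since the frequency ratio is irrational, no common period exists.
The signal is not periodic.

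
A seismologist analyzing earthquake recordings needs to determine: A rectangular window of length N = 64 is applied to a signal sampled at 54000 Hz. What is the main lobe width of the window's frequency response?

For a rectangular window of length N,
the main lobe width in frequency is 2*f_s/N.
= 2*54000/64 = 3375/2 Hz
This determines the minimum frequency separation for resolving two sinusoids.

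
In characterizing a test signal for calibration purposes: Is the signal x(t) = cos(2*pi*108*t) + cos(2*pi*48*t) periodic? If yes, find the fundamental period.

f1 = 108 Hz, f2 = 48 Hz
Period T1 = 1/108, T2 = 1/48
Ratio T1/T2 = 48/108, which is rational.
The signal is periodic with fundamental period T = 1/GCD(108,48) = 1/12 s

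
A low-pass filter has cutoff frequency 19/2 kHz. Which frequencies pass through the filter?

A low-pass filter passes all frequencies below the cutoff frequency 19/2 kHz and attenuates higher frequencies.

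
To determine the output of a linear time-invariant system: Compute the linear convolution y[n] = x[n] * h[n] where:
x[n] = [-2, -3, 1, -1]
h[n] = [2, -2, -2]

y[n] = sum_k x[k]*h[n-k]. Output length = len(x) + len(h) - 1 = 4 + 3 - 1 = 6.
y[0] = -2*2 = -4
y[1] = -3*2 + -2*-2 = -2
y[2] = 1*2 + -3*-2 + -2*-2 = 12
y[3] = -1*2 + 1*-2 + -3*-2 = 2
y[4] = -1*-2 + 1*-2 = 0
y[5] = -1*-2 = 2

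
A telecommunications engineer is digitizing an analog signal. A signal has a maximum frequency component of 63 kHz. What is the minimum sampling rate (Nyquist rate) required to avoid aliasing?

By the Nyquist-Shannon sampling theorem,
the minimum sampling rate (Nyquist rate) must be at least 2 * f_max.
Nyquist rate = 2 * 63 kHz = 126 kHz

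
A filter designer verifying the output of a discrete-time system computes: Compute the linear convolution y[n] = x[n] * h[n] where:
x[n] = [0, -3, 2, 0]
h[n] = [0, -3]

y[n] = sum_k x[k]*h[n-k]. Output length = len(x) + len(h) - 1 = 4 + 2 - 1 = 5.
y[0] = 0*0 = 0
y[1] = -3*0 + 0*-3 = 0
y[2] = 2*0 + -3*-3 = 9
y[3] = 0*0 + 2*-3 = -6
y[4] = 0*-3 = 0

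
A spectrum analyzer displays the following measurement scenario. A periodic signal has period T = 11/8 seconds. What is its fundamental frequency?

The fundamental frequency is the reciprocal of the period.
f = 1/T = 1/(11/8) = 8/11 Hz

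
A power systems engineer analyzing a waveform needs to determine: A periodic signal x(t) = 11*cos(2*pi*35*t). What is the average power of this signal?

Average power of A*cos(wt) is A^2/2.
P = 11^2 / 2 = 121/2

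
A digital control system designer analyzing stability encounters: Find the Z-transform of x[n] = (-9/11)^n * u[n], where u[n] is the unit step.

The Z-transform of a^n * u[n] is z/(z-a) for |z| > |a|.
Here a = -9/11, so X(z) = z/(z - (-9/11)) = 11z/(11z + 9)
ROC: |z| > 9/11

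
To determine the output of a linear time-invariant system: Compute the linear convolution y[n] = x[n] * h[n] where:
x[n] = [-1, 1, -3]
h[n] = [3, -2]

y[n] = sum_k x[k]*h[n-k]. Output length = len(x) + len(h) - 1 = 3 + 2 - 1 = 4.
y[0] = -1*3 = -3
y[1] = 1*3 + -1*-2 = 5
y[2] = -3*3 + 1*-2 = -11
y[3] = -3*-2 = 6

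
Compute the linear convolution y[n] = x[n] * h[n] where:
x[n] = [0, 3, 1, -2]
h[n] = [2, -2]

y[n] = sum_k x[k]*h[n-k]. Output length = len(x) + len(h) - 1 = 4 + 2 - 1 = 5.
y[0] = 0*2 = 0
y[1] = 3*2 + 0*-2 = 6
y[2] = 1*2 + 3*-2 = -4
y[3] = -2*2 + 1*-2 = -6
y[4] = -2*-2 = 4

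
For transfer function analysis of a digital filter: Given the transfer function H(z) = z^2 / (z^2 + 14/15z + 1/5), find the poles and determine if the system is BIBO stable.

Poles are roots of the denominator: z^2 + 14/15z + 1/5 = 0.
Quadratic formula: z = [-(14/15) +/- sqrt((14/15)^2 - 4*(1/5))] / 2
Discriminant = 196/225 - 4/5 = 16/225; sqrt = 4/15.
z = (-14/15 +/- 4/15) / 2 => z = -1/3 or z = -3/5.
|p1| = 1/3, |p2| = 3/5.
For BIBO stability, all poles must lie inside the unit circle (|p| < 1).
System is STABLE since both |p| < 1.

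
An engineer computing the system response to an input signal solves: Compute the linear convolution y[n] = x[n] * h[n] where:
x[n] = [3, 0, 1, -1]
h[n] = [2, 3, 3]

y[n] = sum_k x[k]*h[n-k]. Output length = len(x) + len(h) - 1 = 4 + 3 - 1 = 6.
y[0] = 3*2 = 6
y[1] = 0*2 + 3*3 = 9
y[2] = 1*2 + 0*3 + 3*3 = 11
y[3] = -1*2 + 1*3 + 0*3 = 1
y[4] = -1*3 + 1*3 = 0
y[5] = -1*3 = -3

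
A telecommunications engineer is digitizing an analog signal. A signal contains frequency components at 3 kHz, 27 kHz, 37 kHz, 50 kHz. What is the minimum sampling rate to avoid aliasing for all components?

The highest frequency component is f_max = 50 kHz.
Nyquist rate = 2 * f_max = 2 * 50 kHz = 100 kHz.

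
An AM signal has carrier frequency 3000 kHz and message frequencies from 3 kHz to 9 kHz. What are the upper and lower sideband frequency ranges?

Upper sideband (USB) = fc + [fm_low, fm_high] = 3000 + [3, 9] = [3003, 3009] kHz
Lower sideband (LSB) = fc - [fm_high, fm_low] = 3000 - [9, 3] = [2991, 2997] kHz
Total occupied spectrum: 2991 kHz to 3009 kHz (plus carrier at 3000 kHz)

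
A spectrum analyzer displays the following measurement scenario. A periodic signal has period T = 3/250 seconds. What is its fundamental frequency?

The fundamental frequency is the reciprocal of the period.
f = 1/T = 1/(3/250) = 250/3 Hz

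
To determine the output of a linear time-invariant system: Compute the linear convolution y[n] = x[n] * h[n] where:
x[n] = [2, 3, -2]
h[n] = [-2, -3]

y[n] = sum_k x[k]*h[n-k]. Output length = len(x) + len(h) - 1 = 3 + 2 - 1 = 4.
y[0] = 2*-2 = -4
y[1] = 3*-2 + 2*-3 = -12
y[2] = -2*-2 + 3*-3 = -5
y[3] = -2*-3 = 6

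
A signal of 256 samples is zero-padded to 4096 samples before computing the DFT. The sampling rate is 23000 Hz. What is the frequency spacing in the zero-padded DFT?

Original DFT: N = 256, resolution = f_s/N = 23000/256 = 2875/32 Hz
Zero-padded DFT: N = 4096, resolution = f_s/N = 23000/4096 = 2875/512 Hz
Zero-padding interpolates the spectrum (finer frequency grid)
but does NOT improve the true spectral resolution (ability to resolve close frequencies).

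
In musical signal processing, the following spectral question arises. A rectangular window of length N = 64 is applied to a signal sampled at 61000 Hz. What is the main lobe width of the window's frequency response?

For a rectangular window of length N,
the main lobe width in frequency is 2*f_s/N.
= 2*61000/64 = 7625/4 Hz
This determines the minimum frequency separation for resolving two sinusoids.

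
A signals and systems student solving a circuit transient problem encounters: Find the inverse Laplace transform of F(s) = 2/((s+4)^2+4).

Standard pair: w/((s+a)^2+w^2) <-> e^(-at)*sin(wt)*u(t)
With a=4, w=2: f(t) = e^(-4t)*sin(2t)*u(t)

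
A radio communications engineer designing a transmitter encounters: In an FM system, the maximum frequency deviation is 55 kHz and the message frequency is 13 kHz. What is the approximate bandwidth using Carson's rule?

Carson's rule: BW = 2*(delta_f + f_m)
= 2*(55 + 13) kHz = 136 kHz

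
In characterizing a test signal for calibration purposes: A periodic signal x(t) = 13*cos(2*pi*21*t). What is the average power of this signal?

Average power of A*cos(wt) is A^2/2.
P = 13^2 / 2 = 169/2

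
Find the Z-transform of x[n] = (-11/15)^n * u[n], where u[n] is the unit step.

The Z-transform of a^n * u[n] is z/(z-a) for |z| > |a|.
Here a = -11/15, so X(z) = z/(z - (-11/15)) = 15z/(15z + 11)
ROC: |z| > 11/15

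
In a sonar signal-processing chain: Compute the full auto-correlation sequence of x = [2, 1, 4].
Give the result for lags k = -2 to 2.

r_xx[k] = sum_m x[m]*x[m+k], indexed from 0, for k = -2 to 2:
  r_xx[-2] = x[2]*x[0] = 8
  r_xx[-1] = x[1]*x[0] + x[2]*x[1] = 6
  r_xx[0] = x[0]*x[0] + x[1]*x[1] + x[2]*x[2] = 21
  r_xx[1] = x[0]*x[1] + x[1]*x[2] = 6
  r_xx[2] = x[0]*x[2] = 8
r_xx = [8, 6, 21, 6, 8]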